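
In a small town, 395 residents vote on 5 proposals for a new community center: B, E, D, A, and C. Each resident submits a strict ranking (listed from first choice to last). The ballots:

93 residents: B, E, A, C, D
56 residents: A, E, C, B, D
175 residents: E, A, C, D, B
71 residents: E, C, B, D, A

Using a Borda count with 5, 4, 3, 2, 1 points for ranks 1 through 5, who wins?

E

B: 93·5 + 56·2 + 175·1 + 71·3 = 965
E: 93·4 + 56·4 + 175·5 + 71·5 = 1826
D: 93·1 + 56·1 + 175·2 + 71·2 = 641
A: 93·3 + 56·5 + 175·4 + 71·1 = 1330
C: 93·2 + 56·3 + 175·3 + 71·4 = 1163
E has the highest Borda score (1826).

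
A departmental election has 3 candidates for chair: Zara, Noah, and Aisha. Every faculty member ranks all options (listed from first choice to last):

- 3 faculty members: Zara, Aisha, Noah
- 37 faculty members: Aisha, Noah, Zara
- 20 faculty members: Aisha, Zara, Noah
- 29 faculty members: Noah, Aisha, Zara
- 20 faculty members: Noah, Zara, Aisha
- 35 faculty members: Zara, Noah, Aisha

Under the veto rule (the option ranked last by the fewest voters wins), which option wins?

Last-place votes: Zara 66, Noah 23, Aisha 55.
Noah is ranked last by the fewest voters, so Noah wins.

Noah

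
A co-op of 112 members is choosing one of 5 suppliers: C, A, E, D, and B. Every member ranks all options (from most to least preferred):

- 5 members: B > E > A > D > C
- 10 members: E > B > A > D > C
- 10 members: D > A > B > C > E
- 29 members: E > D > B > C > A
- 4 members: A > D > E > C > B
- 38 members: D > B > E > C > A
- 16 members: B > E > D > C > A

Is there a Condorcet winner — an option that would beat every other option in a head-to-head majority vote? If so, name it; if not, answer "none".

Checking pairwise contests:
E beats C 102–10.
C beats A 83–29.
B beats E 69–43.
E beats D 60–52.
D beats B 81–31.
Every option loses at least one head-to-head, so there is no Condorcet winner.

none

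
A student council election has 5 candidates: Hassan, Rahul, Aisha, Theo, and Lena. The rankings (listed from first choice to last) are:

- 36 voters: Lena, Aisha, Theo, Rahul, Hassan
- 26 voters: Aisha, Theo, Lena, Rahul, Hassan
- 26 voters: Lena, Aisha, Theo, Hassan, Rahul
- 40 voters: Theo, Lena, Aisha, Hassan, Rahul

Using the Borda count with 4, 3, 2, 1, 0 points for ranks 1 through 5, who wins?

Hassan: 36·0 + 26·0 + 26·1 + 40·1 = 66
Rahul: 36·1 + 26·1 + 26·0 + 40·0 = 62
Aisha: 36·3 + 26·4 + 26·3 + 40·2 = 370
Theo: 36·2 + 26·3 + 26·2 + 40·4 = 362
Lena: 36·4 + 26·2 + 26·4 + 40·3 = 420
Lena has the highest Borda score (420).

Lena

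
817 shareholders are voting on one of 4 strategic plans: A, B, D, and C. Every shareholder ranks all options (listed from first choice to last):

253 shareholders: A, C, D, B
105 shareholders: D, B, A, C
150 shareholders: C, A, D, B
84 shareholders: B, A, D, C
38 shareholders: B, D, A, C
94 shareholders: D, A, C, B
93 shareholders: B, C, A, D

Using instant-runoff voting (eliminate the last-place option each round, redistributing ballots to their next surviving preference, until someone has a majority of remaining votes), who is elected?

A

Round 1: A 253, B 215, D 199, C 150. Eliminate C.
Round 2: A 403, B 215, D 199. Eliminate D.
Round 3: A 497, B 320. A has a majority.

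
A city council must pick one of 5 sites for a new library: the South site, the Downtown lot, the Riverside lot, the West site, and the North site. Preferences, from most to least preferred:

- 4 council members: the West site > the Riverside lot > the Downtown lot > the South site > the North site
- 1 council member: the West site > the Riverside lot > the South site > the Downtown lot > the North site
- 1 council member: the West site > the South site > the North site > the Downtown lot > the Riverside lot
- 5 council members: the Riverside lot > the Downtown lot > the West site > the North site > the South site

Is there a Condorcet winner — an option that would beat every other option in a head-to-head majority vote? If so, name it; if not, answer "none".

the West site vs the South site: 11–0 for the West site.
the West site vs the Downtown lot: 6–5 for the West site.
the West site vs the Riverside lot: 6–5 for the West site.
the West site vs the North site: 11–0 for the West site.
the West site beats every other option head-to-head.

the West site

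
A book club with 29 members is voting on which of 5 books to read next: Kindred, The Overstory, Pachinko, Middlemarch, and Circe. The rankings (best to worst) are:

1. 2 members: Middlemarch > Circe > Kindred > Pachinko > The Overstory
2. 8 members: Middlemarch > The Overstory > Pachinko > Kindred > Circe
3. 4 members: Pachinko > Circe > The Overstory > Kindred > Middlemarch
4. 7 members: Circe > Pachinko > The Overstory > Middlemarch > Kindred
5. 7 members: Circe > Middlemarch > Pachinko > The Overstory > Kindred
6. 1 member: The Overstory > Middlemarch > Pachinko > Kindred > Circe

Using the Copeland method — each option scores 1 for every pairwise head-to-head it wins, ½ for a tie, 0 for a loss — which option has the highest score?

Kindred: loses to The Overstory, Pachinko, Middlemarch, and Circe → score 0.
The Overstory: beats Kindred; loses to Pachinko, Middlemarch, and Circe → score 1.
Pachinko: beats Kindred and The Overstory; loses to Middlemarch and Circe → score 2.
Middlemarch: beats Kindred, The Overstory, and Pachinko; loses to Circe → score 3.
Circe: beats Kindred, The Overstory, Pachinko, and Middlemarch → score 4.
Circe has the best pairwise record.

Circe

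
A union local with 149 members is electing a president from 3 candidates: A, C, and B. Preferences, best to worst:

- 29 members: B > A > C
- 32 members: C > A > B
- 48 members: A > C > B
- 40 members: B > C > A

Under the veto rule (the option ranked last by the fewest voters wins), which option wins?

Last-place votes: A 40, C 29, B 80.
C is ranked last by the fewest voters, so C wins.

C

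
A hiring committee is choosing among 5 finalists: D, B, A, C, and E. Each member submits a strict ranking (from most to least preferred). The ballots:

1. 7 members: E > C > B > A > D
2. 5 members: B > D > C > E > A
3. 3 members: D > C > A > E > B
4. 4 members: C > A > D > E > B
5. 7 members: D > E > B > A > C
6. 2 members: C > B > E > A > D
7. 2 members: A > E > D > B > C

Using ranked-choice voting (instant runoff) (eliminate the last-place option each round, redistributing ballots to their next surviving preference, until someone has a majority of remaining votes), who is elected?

D

Round 1: D 10, B 5, A 2, C 6, E 7. Eliminate A.
Round 2: D 10, B 5, C 6, E 9. Eliminate B.
Round 3: D 15, C 6, E 9. Eliminate C.
Round 4: D 19, E 11. D has a majority.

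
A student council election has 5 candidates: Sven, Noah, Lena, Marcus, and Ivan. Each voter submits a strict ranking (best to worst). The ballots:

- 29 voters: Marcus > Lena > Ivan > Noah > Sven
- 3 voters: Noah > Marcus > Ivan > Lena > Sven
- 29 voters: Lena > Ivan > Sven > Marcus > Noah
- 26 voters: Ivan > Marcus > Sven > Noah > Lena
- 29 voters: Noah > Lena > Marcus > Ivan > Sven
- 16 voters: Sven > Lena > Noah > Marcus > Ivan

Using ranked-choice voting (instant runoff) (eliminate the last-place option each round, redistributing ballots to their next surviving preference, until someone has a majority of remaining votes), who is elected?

Lena

Round 1: Sven 16, Noah 32, Lena 29, Marcus 29, Ivan 26. Eliminate Sven.
Round 2: Noah 32, Lena 45, Marcus 29, Ivan 26. Eliminate Ivan.
Round 3: Noah 32, Lena 45, Marcus 55. Eliminate Noah.
Round 4: Lena 74, Marcus 58. Lena has a majority.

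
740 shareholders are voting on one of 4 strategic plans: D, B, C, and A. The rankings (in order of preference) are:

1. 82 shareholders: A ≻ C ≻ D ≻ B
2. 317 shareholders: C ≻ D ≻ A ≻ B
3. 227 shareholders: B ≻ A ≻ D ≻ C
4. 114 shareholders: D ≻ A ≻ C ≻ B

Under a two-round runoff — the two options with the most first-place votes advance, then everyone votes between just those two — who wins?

C

Round 1 first-place votes: D 114, B 227, C 317, A 82.
C and B advance.
Runoff: C is preferred to B by 513 voters; B by 227.
C wins the runoff.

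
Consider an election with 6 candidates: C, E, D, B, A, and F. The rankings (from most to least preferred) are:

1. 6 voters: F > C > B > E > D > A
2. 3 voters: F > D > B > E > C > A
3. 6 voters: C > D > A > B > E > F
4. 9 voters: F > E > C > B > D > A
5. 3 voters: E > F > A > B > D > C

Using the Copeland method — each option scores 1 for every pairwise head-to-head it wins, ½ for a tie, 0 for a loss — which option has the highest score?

F

C: beats D, B, and A; loses to E and F → score 3.
E: beats C, D, and A; loses to B and F → score 3.
D: beats A; loses to C, E, B, and F → score 1.
B: beats E, D, and A; loses to C and F → score 3.
A: loses to C, E, D, B, and F → score 0.
F: beats C, E, D, B, and A → score 5.
F has the best pairwise record.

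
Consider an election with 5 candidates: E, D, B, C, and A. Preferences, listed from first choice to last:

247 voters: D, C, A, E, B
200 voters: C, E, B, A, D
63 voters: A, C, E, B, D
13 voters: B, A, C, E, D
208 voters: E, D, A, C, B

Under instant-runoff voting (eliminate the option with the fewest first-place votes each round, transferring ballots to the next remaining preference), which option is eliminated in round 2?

A

Round 1: E 208, D 247, B 13, C 200, A 63. Eliminate B.
Round 2: E 208, D 247, C 200, A 76. Eliminate A.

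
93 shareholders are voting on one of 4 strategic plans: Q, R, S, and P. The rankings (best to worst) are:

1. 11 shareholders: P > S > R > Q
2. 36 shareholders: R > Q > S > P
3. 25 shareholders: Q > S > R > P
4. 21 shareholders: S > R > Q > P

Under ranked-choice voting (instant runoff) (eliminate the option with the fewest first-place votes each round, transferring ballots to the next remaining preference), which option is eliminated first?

P

Round 1: Q 25, R 36, S 21, P 11. Eliminate P.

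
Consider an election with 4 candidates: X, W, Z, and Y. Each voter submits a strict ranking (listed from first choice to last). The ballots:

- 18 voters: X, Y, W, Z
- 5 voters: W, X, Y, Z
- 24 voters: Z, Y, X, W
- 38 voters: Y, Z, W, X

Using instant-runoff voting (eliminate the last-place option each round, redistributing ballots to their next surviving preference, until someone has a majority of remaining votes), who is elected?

Round 1: X 18, W 5, Z 24, Y 38. Eliminate W.
Round 2: X 23, Z 24, Y 38. Eliminate X.
Round 3: Z 24, Y 61. Y has a majority.

Y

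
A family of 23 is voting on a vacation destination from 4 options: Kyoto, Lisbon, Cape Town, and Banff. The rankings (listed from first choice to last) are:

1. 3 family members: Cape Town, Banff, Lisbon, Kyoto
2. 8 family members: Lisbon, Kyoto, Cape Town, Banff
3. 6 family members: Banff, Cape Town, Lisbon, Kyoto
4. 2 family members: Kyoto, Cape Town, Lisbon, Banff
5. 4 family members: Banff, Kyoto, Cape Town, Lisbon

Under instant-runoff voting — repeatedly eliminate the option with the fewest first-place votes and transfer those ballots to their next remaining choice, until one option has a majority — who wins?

Round 1: Kyoto 2, Lisbon 8, Cape Town 3, Banff 10. Eliminate Kyoto.
Round 2: Lisbon 8, Cape Town 5, Banff 10. Eliminate Cape Town.
Round 3: Lisbon 10, Banff 13. Banff has a majority.

Banff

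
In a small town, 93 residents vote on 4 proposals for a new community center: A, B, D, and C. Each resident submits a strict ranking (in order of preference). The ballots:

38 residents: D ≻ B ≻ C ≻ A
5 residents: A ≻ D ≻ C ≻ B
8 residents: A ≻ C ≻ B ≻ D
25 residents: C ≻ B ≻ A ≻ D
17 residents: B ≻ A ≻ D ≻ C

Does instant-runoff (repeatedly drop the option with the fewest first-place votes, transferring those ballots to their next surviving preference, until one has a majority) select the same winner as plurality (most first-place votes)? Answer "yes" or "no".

yes

Instant-runoff — R1 A 13, B 17, D 38, C 25 (A out); R2 B 17, D 43, C 33 (B out); R3 D 60, C 33 (D winner). Winner: D.
Plurality — first-place votes: A 13, B 17, D 38, C 25. Winner: D.
The two methods agree.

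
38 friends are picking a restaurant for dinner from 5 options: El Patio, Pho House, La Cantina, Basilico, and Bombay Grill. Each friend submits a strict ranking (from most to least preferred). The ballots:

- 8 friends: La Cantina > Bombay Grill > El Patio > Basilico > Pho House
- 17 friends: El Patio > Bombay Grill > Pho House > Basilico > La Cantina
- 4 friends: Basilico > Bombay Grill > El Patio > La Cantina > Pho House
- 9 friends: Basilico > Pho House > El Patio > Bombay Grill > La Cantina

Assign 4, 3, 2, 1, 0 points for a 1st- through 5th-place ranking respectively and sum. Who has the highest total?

El Patio: 8·2 + 17·4 + 4·2 + 9·2 = 110
Pho House: 8·0 + 17·2 + 4·0 + 9·3 = 61
La Cantina: 8·4 + 17·0 + 4·1 + 9·0 = 36
Basilico: 8·1 + 17·1 + 4·4 + 9·4 = 77
Bombay Grill: 8·3 + 17·3 + 4·3 + 9·1 = 96
El Patio has the highest Borda score (110).

El Patio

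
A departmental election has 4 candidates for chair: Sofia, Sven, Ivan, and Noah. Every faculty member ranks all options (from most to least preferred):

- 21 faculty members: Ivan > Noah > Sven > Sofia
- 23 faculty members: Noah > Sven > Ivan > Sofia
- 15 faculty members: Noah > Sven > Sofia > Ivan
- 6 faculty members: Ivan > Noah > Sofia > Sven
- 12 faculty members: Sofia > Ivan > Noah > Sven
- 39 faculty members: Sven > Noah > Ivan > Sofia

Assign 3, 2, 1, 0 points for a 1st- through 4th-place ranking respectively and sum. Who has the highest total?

Noah

Sofia: 21·0 + 23·0 + 15·1 + 6·1 + 12·3 + 39·0 = 57
Sven: 21·1 + 23·2 + 15·2 + 6·0 + 12·0 + 39·3 = 214
Ivan: 21·3 + 23·1 + 15·0 + 6·3 + 12·2 + 39·1 = 167
Noah: 21·2 + 23·3 + 15·3 + 6·2 + 12·1 + 39·2 = 258
Noah has the highest Borda score (258).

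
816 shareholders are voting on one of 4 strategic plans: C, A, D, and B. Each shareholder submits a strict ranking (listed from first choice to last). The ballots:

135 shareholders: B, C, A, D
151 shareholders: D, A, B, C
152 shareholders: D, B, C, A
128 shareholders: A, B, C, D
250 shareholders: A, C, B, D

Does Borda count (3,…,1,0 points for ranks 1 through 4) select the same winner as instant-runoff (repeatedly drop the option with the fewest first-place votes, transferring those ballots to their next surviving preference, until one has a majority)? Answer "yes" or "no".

yes

Borda — scores: C 1050, A 1571, D 909, B 1366. Winner: A.
Instant-runoff — R1 C 0, A 378, D 303, B 135 (C out); R2 A 378, D 303, B 135 (B out); R3 A 513, D 303 (A winner). Winner: A.
The two methods agree.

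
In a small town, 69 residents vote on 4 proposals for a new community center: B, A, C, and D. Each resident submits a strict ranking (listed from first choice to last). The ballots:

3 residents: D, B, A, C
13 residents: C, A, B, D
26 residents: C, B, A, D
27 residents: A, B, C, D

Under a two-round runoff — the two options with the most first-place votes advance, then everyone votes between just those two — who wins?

C

Round 1 first-place votes: B 0, A 27, C 39, D 3.
C and A advance.
Runoff: C is preferred to A by 39 voters; A by 30.
C wins the runoff.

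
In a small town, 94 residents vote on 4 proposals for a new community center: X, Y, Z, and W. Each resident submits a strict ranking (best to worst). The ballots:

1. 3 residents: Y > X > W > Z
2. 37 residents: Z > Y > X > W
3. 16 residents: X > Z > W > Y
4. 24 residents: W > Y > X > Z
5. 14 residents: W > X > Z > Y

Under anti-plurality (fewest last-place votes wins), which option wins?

X

Last-place votes: X 0, Y 30, Z 27, W 37.
X is ranked last by the fewest voters, so X wins.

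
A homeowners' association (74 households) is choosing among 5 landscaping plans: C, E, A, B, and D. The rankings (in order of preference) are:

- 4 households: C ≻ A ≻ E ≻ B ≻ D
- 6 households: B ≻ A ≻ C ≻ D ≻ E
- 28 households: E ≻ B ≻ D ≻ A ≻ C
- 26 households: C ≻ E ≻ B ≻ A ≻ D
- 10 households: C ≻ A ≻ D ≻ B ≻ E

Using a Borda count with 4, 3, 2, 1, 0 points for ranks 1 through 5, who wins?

E

C: 4·4 + 6·2 + 28·0 + 26·4 + 10·4 = 172
E: 4·2 + 6·0 + 28·4 + 26·3 + 10·0 = 198
A: 4·3 + 6·3 + 28·1 + 26·1 + 10·3 = 114
B: 4·1 + 6·4 + 28·3 + 26·2 + 10·1 = 174
D: 4·0 + 6·1 + 28·2 + 26·0 + 10·2 = 82
E has the highest Borda score (198).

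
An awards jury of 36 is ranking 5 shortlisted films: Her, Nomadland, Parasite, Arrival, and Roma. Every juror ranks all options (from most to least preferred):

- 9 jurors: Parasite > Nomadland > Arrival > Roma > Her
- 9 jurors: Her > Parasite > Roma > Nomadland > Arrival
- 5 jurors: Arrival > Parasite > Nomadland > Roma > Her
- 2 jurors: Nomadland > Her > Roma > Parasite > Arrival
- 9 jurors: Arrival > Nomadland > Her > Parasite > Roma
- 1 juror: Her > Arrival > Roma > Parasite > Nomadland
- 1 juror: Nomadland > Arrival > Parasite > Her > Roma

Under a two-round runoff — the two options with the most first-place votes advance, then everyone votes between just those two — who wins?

Arrival

Round 1 first-place votes: Her 10, Nomadland 3, Parasite 9, Arrival 14, Roma 0.
Arrival and Her advance.
Runoff: Arrival is preferred to Her by 24 voters; Her by 12.
Arrival wins the runoff.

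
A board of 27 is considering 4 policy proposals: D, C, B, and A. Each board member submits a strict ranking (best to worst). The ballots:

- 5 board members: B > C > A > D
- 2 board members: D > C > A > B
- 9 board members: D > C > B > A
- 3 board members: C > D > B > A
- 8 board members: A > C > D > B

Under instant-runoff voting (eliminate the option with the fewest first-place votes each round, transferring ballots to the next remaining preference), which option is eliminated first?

C

Round 1: D 11, C 3, B 5, A 8. Eliminate C.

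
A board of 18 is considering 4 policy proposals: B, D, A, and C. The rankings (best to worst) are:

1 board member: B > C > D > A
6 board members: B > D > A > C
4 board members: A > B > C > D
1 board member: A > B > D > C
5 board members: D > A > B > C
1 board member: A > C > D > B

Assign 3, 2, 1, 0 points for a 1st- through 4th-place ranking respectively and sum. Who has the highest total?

B

B: 1·3 + 6·3 + 4·2 + 1·2 + 5·1 + 1·0 = 36
D: 1·1 + 6·2 + 4·0 + 1·1 + 5·3 + 1·1 = 30
A: 1·0 + 6·1 + 4·3 + 1·3 + 5·2 + 1·3 = 34
C: 1·2 + 6·0 + 4·1 + 1·0 + 5·0 + 1·2 = 8
B has the highest Borda score (36).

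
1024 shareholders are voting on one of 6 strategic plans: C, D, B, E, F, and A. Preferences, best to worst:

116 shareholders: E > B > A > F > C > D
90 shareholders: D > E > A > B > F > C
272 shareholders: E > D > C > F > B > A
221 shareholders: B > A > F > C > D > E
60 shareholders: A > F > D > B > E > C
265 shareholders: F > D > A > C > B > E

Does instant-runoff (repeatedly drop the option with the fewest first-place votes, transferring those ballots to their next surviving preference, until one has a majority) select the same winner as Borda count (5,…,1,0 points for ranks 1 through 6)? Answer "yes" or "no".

yes

Instant-runoff — R1 C 0, D 90, B 221, E 388, F 265, A 60 (C out); R2 D 90, B 221, E 388, F 265, A 60 (A out); R3 D 90, B 221, E 388, F 325 (D out); R4 B 221, E 478, F 325 (B out); R5 E 478, F 546 (F winner). Winner: F.
Borda — scores: C 1904, D 2999, B 2406, E 2360, F 3094, A 2597. Winner: F.
The two methods agree.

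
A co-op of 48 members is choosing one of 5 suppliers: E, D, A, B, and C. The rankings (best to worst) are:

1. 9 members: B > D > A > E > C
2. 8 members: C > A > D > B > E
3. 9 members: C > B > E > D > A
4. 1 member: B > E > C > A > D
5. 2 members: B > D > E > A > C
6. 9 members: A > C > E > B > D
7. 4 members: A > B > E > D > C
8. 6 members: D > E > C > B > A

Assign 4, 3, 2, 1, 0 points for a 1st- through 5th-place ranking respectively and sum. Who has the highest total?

B

E: 9·1 + 8·0 + 9·2 + 1·3 + 2·2 + 9·2 + 4·2 + 6·3 = 78
D: 9·3 + 8·2 + 9·1 + 1·0 + 2·3 + 9·0 + 4·1 + 6·4 = 86
A: 9·2 + 8·3 + 9·0 + 1·1 + 2·1 + 9·4 + 4·4 + 6·0 = 97
B: 9·4 + 8·1 + 9·3 + 1·4 + 2·4 + 9·1 + 4·3 + 6·1 = 110
C: 9·0 + 8·4 + 9·4 + 1·2 + 2·0 + 9·3 + 4·0 + 6·2 = 109
B has the highest Borda score (110).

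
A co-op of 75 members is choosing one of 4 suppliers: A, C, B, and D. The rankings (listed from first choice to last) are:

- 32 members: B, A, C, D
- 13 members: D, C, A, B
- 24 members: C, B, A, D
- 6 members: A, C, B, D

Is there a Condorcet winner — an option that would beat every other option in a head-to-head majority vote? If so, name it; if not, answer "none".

none

Checking pairwise contests:
B beats A 56–19.
A beats C 38–37.
C beats B 43–32.
A beats D 62–13.
Every option loses at least one head-to-head, so there is no Condorcet winner.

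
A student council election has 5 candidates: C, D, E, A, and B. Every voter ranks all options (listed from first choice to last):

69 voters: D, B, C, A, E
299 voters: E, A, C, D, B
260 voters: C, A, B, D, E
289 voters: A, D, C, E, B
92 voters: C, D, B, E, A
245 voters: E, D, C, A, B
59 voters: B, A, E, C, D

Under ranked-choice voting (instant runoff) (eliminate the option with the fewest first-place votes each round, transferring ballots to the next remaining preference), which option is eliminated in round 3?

Round 1: C 352, D 69, E 544, A 289, B 59. Eliminate B.
Round 2: C 352, D 69, E 544, A 348. Eliminate D.
Round 3: C 421, E 544, A 348. Eliminate A.

A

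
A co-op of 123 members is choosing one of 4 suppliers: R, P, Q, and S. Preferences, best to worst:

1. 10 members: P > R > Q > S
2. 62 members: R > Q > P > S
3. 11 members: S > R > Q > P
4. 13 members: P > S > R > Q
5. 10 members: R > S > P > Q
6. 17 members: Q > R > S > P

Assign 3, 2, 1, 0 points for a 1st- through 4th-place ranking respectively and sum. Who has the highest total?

R

R: 10·2 + 62·3 + 11·2 + 13·1 + 10·3 + 17·2 = 305
P: 10·3 + 62·1 + 11·0 + 13·3 + 10·1 + 17·0 = 141
Q: 10·1 + 62·2 + 11·1 + 13·0 + 10·0 + 17·3 = 196
S: 10·0 + 62·0 + 11·3 + 13·2 + 10·2 + 17·1 = 96
R has the highest Borda score (305).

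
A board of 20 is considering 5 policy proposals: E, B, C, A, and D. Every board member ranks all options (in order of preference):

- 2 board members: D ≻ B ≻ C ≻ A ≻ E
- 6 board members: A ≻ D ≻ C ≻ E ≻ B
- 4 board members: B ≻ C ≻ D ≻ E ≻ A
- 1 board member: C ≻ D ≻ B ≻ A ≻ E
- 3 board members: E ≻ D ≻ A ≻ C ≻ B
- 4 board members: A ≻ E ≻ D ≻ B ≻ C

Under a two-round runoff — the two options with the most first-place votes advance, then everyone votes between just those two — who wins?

Round 1 first-place votes: E 3, B 4, C 1, A 10, D 2.
A and B advance.
Runoff: A is preferred to B by 13 voters; B by 7.
A wins the runoff.

A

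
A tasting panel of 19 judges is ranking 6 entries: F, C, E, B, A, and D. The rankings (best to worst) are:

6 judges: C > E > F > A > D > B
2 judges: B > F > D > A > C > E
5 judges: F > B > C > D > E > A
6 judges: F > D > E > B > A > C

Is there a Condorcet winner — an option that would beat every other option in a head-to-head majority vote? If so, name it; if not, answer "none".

F vs C: 13–6 for F.
F vs E: 13–6 for F.
F vs B: 17–2 for F.
F vs A: 19–0 for F.
F vs D: 19–0 for F.
F beats every other option head-to-head.

F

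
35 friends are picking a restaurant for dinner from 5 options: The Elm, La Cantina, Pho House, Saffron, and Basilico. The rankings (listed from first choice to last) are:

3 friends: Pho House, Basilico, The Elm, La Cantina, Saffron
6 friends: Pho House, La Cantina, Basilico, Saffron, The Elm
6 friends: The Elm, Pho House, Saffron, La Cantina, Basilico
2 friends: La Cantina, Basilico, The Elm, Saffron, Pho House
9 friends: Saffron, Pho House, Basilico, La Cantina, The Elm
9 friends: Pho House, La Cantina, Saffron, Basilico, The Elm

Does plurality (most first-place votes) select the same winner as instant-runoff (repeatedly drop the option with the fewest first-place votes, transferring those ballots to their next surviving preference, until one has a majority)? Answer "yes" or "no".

yes

Plurality — first-place votes: The Elm 6, La Cantina 2, Pho House 18, Saffron 9, Basilico 0. Winner: Pho House.
Instant-runoff — R1 The Elm 6, La Cantina 2, Pho House 18, Saffron 9, Basilico 0 (Pho House winner). Winner: Pho House.
The two methods agree.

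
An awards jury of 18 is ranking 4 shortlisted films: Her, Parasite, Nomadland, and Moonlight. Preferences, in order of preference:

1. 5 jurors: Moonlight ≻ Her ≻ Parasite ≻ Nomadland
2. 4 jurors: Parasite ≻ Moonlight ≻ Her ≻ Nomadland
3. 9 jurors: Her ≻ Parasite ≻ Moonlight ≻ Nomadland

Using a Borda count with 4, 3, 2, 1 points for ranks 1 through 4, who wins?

Her

Her: 5·3 + 4·2 + 9·4 = 59
Parasite: 5·2 + 4·4 + 9·3 = 53
Nomadland: 5·1 + 4·1 + 9·1 = 18
Moonlight: 5·4 + 4·3 + 9·2 = 50
Her has the highest Borda score (59).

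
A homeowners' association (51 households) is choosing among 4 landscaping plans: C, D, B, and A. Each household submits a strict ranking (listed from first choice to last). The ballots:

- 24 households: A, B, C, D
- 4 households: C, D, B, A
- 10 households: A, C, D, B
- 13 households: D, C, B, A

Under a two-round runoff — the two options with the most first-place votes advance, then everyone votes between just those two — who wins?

A

Round 1 first-place votes: C 4, D 13, B 0, A 34.
A and D advance.
Runoff: A is preferred to D by 34 voters; D by 17.
A wins the runoff.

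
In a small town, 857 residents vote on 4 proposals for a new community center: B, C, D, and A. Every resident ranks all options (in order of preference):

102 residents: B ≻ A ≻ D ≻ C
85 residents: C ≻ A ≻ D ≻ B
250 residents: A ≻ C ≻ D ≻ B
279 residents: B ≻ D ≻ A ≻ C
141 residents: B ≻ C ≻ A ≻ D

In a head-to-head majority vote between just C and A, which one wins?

Voters preferring C to A: 226; preferring A to C: 631.
A wins the head-to-head.

A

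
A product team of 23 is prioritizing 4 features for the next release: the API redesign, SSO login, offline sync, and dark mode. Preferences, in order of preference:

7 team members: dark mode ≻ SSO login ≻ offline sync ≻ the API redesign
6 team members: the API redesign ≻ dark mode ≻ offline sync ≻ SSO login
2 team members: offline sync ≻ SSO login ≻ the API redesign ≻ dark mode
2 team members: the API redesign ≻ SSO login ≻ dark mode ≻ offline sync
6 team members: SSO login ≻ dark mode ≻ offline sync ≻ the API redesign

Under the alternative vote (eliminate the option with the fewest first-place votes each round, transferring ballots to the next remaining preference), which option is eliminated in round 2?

dark mode

Round 1: the API redesign 8, SSO login 6, offline sync 2, dark mode 7. Eliminate offline sync.
Round 2: the API redesign 8, SSO login 8, dark mode 7. Eliminate dark mode.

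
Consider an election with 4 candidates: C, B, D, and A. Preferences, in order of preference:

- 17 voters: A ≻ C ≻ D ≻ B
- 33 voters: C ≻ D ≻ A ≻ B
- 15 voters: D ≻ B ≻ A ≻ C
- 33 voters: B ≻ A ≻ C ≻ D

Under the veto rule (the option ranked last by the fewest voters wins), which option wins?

A

Last-place votes: C 15, B 50, D 33, A 0.
A is ranked last by the fewest voters, so A wins.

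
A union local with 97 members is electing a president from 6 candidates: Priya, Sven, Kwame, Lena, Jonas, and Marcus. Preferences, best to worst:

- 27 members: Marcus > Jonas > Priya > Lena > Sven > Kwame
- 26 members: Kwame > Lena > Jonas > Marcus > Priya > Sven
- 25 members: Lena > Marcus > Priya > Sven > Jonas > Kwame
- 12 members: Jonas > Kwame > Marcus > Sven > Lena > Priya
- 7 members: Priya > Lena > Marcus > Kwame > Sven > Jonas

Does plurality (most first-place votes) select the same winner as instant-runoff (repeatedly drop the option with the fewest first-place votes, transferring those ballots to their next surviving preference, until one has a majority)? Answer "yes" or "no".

Plurality — first-place votes: Priya 7, Sven 0, Kwame 26, Lena 25, Jonas 12, Marcus 27. Winner: Marcus.
Instant-runoff — R1 Priya 7, Sven 0, Kwame 26, Lena 25, Jonas 12, Marcus 27 (Sven out); R2 Priya 7, Kwame 26, Lena 25, Jonas 12, Marcus 27 (Priya out); R3 Kwame 26, Lena 32, Jonas 12, Marcus 27 (Jonas out); R4 Kwame 38, Lena 32, Marcus 27 (Marcus out); R5 Kwame 38, Lena 59 (Lena winner). Winner: Lena.
The two methods disagree.

no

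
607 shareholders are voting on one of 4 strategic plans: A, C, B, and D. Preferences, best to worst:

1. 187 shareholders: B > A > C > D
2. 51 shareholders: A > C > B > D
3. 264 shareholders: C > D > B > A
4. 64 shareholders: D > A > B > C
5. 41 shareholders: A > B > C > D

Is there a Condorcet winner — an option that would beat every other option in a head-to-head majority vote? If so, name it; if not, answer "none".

Checking pairwise contests:
B beats A 451–156.
A beats C 343–264.
C beats B 315–292.
C beats D 543–64.
Every option loses at least one head-to-head, so there is no Condorcet winner.

none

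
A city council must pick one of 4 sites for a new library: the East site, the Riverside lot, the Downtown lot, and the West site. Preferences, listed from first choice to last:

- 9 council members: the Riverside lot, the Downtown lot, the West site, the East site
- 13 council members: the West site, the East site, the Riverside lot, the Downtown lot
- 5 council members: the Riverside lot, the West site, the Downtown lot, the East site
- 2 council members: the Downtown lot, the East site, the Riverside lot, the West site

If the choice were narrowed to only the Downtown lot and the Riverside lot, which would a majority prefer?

the Riverside lot

Voters preferring the Downtown lot to the Riverside lot: 2; preferring the Riverside lot to the Downtown lot: 27.
the Riverside lot wins the head-to-head.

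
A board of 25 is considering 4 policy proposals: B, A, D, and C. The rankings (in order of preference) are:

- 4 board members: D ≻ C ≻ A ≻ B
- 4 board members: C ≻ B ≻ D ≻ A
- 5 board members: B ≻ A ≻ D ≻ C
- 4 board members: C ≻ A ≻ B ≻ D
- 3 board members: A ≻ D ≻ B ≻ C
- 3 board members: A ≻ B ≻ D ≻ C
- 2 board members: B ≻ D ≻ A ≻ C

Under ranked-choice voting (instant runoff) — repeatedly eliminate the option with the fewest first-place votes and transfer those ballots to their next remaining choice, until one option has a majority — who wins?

B

Round 1: B 7, A 6, D 4, C 8. Eliminate D.
Round 2: B 7, A 6, C 12. Eliminate A.
Round 3: B 13, C 12. B has a majority.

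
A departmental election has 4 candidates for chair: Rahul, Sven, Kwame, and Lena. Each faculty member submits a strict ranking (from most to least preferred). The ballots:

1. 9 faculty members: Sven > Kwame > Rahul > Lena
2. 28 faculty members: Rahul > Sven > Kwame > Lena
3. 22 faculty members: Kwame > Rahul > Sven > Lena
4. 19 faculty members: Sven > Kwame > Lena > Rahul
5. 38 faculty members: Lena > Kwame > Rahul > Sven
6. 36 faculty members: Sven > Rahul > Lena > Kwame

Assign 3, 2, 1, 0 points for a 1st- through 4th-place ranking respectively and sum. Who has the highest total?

Rahul: 9·1 + 28·3 + 22·2 + 19·0 + 38·1 + 36·2 = 247
Sven: 9·3 + 28·2 + 22·1 + 19·3 + 38·0 + 36·3 = 270
Kwame: 9·2 + 28·1 + 22·3 + 19·2 + 38·2 + 36·0 = 226
Lena: 9·0 + 28·0 + 22·0 + 19·1 + 38·3 + 36·1 = 169
Sven has the highest Borda score (270).

Sven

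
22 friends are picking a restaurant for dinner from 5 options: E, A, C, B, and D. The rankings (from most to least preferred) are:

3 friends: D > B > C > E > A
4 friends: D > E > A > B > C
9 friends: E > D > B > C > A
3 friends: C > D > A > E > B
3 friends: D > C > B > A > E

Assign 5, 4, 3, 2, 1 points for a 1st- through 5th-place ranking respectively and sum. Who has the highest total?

D

E: 3·2 + 4·4 + 9·5 + 3·2 + 3·1 = 76
A: 3·1 + 4·3 + 9·1 + 3·3 + 3·2 = 39
C: 3·3 + 4·1 + 9·2 + 3·5 + 3·4 = 58
B: 3·4 + 4·2 + 9·3 + 3·1 + 3·3 = 59
D: 3·5 + 4·5 + 9·4 + 3·4 + 3·5 = 98
D has the highest Borda score (98).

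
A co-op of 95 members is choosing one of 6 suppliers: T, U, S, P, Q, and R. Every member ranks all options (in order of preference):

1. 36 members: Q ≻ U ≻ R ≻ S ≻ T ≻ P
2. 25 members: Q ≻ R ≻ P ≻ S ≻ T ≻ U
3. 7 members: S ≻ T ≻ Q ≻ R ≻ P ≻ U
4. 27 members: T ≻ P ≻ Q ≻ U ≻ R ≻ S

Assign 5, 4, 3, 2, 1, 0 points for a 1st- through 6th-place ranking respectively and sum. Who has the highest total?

Q

T: 36·1 + 25·1 + 7·4 + 27·5 = 224
U: 36·4 + 25·0 + 7·0 + 27·2 = 198
S: 36·2 + 25·2 + 7·5 + 27·0 = 157
P: 36·0 + 25·3 + 7·1 + 27·4 = 190
Q: 36·5 + 25·5 + 7·3 + 27·3 = 407
R: 36·3 + 25·4 + 7·2 + 27·1 = 249
Q has the highest Borda score (407).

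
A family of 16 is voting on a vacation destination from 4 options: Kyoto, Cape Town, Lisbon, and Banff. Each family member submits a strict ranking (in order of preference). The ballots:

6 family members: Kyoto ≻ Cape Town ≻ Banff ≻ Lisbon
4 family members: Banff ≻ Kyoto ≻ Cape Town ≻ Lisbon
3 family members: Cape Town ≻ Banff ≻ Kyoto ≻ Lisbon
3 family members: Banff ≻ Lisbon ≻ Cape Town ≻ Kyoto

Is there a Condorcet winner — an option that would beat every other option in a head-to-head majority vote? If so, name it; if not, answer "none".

Checking pairwise contests:
Banff beats Kyoto 10–6.
Kyoto beats Cape Town 10–6.
Kyoto beats Lisbon 13–3.
Cape Town beats Banff 9–7.
Every option loses at least one head-to-head, so there is no Condorcet winner.

none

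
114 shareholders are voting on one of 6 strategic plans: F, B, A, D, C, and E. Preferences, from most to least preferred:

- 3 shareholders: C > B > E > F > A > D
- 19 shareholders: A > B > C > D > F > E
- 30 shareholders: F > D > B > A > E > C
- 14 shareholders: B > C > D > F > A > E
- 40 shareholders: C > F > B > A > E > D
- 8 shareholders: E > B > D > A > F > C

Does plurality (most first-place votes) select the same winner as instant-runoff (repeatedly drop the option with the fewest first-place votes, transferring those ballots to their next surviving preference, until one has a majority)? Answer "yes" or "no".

Plurality — first-place votes: F 30, B 14, A 19, D 0, C 43, E 8. Winner: C.
Instant-runoff — R1 F 30, B 14, A 19, D 0, C 43, E 8 (D out); R2 F 30, B 14, A 19, C 43, E 8 (E out); R3 F 30, B 22, A 19, C 43 (A out); R4 F 30, B 41, C 43 (F out); R5 B 71, C 43 (B winner). Winner: B.
The two methods disagree.

no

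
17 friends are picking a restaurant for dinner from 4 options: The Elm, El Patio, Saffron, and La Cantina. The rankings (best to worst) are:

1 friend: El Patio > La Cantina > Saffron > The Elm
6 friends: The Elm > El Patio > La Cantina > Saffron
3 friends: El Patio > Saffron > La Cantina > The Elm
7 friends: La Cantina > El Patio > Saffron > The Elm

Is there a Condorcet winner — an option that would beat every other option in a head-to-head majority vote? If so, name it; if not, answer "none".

El Patio vs The Elm: 11–6 for El Patio.
El Patio vs Saffron: 17–0 for El Patio.
El Patio vs La Cantina: 10–7 for El Patio.
El Patio beats every other option head-to-head.

El Patio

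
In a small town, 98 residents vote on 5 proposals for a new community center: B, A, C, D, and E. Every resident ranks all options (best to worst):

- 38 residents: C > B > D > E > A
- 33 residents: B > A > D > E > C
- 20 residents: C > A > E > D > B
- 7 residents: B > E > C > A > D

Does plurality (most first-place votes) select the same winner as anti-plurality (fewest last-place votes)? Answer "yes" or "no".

no

Plurality — first-place votes: B 40, A 0, C 58, D 0, E 0. Winner: C.
Anti-plurality — last-place votes: B 20, A 38, C 33, D 7, E 0. Winner: E.
The two methods disagree.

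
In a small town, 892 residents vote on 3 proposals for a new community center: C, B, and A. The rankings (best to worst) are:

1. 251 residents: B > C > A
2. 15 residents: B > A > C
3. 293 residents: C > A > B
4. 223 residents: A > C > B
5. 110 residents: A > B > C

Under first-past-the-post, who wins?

A

First-place votes: C 293, B 266, A 333.
A has the most first-place votes.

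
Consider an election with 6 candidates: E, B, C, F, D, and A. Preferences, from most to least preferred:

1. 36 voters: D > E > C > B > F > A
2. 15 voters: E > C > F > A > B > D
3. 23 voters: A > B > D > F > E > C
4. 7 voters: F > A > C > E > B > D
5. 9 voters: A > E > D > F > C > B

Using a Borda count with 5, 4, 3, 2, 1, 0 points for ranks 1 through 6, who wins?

E

E: 36·4 + 15·5 + 23·1 + 7·2 + 9·4 = 292
B: 36·2 + 15·1 + 23·4 + 7·1 + 9·0 = 186
C: 36·3 + 15·4 + 23·0 + 7·3 + 9·1 = 198
F: 36·1 + 15·3 + 23·2 + 7·5 + 9·2 = 180
D: 36·5 + 15·0 + 23·3 + 7·0 + 9·3 = 276
A: 36·0 + 15·2 + 23·5 + 7·4 + 9·5 = 218
E has the highest Borda score (292).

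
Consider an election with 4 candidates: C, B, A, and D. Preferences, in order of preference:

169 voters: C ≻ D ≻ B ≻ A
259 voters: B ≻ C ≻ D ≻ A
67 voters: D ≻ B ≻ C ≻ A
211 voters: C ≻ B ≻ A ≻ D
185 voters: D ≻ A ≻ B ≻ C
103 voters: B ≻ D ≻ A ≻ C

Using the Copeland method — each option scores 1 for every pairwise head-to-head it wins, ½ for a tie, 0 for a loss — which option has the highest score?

C: beats A and D; loses to B → score 2.
B: beats C, A, and D → score 3.
A: loses to C, B, and D → score 0.
D: beats A; loses to C and B → score 1.
B has the best pairwise record.

B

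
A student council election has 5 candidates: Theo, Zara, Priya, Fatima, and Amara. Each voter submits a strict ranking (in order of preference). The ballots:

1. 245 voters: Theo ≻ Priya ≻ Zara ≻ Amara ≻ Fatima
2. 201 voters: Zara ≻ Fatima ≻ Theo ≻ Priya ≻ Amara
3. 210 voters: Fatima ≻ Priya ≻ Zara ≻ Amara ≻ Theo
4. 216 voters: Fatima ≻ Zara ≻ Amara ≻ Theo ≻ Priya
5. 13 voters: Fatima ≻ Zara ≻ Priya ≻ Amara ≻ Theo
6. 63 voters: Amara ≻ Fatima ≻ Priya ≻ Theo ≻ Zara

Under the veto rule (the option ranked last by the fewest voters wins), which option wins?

Last-place votes: Theo 223, Zara 63, Priya 216, Fatima 245, Amara 201.
Zara is ranked last by the fewest voters, so Zara wins.

Zara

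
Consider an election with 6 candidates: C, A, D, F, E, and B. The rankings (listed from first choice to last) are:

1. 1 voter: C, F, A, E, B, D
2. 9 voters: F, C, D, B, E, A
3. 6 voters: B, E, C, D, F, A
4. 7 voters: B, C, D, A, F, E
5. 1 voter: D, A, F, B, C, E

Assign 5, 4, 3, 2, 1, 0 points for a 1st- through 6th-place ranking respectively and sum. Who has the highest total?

C: 1·5 + 9·4 + 6·3 + 7·4 + 1·1 = 88
A: 1·3 + 9·0 + 6·0 + 7·2 + 1·4 = 21
D: 1·0 + 9·3 + 6·2 + 7·3 + 1·5 = 65
F: 1·4 + 9·5 + 6·1 + 7·1 + 1·3 = 65
E: 1·2 + 9·1 + 6·4 + 7·0 + 1·0 = 35
B: 1·1 + 9·2 + 6·5 + 7·5 + 1·2 = 86
C has the highest Borda score (88).

C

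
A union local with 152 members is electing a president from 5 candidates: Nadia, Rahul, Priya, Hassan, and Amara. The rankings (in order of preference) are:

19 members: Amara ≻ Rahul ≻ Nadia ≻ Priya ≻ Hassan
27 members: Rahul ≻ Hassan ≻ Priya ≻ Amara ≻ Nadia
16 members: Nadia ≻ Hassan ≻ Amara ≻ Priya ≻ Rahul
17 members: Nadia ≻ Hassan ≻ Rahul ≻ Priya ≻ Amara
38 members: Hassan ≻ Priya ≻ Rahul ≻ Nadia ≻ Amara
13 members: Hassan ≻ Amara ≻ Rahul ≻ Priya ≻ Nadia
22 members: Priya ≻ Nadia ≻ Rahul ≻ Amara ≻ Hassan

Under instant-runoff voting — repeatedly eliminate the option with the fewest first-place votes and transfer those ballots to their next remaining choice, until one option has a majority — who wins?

Round 1: Nadia 33, Rahul 27, Priya 22, Hassan 51, Amara 19. Eliminate Amara.
Round 2: Nadia 33, Rahul 46, Priya 22, Hassan 51. Eliminate Priya.
Round 3: Nadia 55, Rahul 46, Hassan 51. Eliminate Rahul.
Round 4: Nadia 74, Hassan 78. Hassan has a majority.

Hassan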